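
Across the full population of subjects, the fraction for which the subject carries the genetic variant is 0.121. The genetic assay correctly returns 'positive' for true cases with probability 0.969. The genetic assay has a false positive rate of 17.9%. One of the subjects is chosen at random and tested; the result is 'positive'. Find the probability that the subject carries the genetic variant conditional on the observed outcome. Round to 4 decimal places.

P(H | E) ≈ 0.4270

Write H for 'the subject carries the genetic variant'. Prior odds H:¬H = 0.121/0.879 = 0.13766. For the 'positive' outcome, the likelihood ratio is 0.969/0.179 = 5.4134.
Posterior odds = 0.13766 × 5.4134 = 0.74519, so P(H|E) = 0.74519/(1+0.74519) = 0.4270.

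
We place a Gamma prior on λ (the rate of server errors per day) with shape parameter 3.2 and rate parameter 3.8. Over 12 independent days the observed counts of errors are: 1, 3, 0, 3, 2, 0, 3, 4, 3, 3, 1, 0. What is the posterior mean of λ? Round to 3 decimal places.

Total count ∑xᵢ = 23 over n = 12 days.
Gamma is conjugate to the Poisson likelihood: posterior is Gamma(shape = 3.2+23 = 26.2, rate = 3.8+12 = 15.8).
Posterior mean = shape/rate = 26.2/15.8 = 1.658.

Posterior mean ≈ 1.658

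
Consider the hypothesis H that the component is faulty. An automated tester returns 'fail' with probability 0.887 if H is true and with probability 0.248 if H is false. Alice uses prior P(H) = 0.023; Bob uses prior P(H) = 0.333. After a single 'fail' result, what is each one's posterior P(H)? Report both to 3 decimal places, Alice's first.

Alice: 0.078; Bob: 0.641

The likelihood ratio for a 'fail' result is 0.887/0.248 = 3.5766.
Alice: prior odds 0.023/0.977 = 0.023541; posterior odds 0.084199; posterior probability 0.078.
Bob: prior odds 0.333/0.667 = 0.49925; posterior odds 1.7856; posterior probability 0.641.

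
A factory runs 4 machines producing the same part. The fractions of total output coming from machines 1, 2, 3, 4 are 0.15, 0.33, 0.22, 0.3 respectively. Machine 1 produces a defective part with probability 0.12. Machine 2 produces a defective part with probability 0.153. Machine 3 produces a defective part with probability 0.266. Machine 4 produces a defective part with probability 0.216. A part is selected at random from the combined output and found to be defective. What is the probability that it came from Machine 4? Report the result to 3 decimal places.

Tabulate prior·likelihood by source: [1] prior 0.15, lik 0.12, product 0.01800; [2] prior 0.33, lik 0.153, product 0.05049; [3] prior 0.22, lik 0.266, product 0.05852; [4] prior 0.3, lik 0.216, product 0.06480.
Normalizing constant = 0.19181; the posterior for Machine 4 is its product over the sum, 0.06480/0.19181 = 0.338.

Posterior probability ≈ 0.338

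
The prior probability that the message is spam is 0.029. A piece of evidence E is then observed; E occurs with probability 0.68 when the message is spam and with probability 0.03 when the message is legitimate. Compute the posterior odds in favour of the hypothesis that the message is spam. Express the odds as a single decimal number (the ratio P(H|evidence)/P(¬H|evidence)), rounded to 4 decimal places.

Prior odds = 0.029/(1−0.029) = 0.029866.
Likelihood ratio for E = 0.68/0.03 = 22.667.
Posterior odds = prior odds × LR = 0.67697.

Posterior odds ≈ 0.6770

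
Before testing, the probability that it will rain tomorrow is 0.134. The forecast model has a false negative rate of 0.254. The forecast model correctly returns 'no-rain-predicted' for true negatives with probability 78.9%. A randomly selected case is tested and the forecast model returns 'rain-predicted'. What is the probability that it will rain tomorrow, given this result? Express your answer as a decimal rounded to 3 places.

P(H | E) ≈ 0.354

Write H for 'it will rain tomorrow'. Prior odds H:¬H = 0.134/0.866 = 0.15473. For the 'rain-predicted' outcome, the likelihood ratio is 0.746/0.211 = 3.5355.
Posterior odds = 0.15473 × 3.5355 = 0.54707, so P(H|E) = 0.54707/(1+0.54707) = 0.354.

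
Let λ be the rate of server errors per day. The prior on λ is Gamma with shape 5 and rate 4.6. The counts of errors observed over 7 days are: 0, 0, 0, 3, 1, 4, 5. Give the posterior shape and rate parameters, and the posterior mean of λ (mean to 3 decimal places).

Total count ∑xᵢ = 13 over n = 7 days.
Gamma is conjugate to the Poisson likelihood: posterior is Gamma(shape = 5+13 = 18, rate = 4.6+7 = 11.6).
Posterior mean = shape/rate = 18/11.6 = 1.552.

Posterior: Gamma(shape=18, rate=11.6); mean ≈ 1.552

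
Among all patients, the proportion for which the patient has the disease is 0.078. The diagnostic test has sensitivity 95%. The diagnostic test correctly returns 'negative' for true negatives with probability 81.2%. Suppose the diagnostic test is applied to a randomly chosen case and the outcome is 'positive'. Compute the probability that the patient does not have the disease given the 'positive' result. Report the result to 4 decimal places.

Write H for 'the patient has the disease'. Prior odds H:¬H = 0.078/0.922 = 0.084599. For the 'positive' outcome, the likelihood ratio is 0.95/0.188 = 5.0532.
Posterior odds = 0.084599 × 5.0532 = 0.42749, so P(H|E) = 0.42749/(1+0.42749) = 0.2995. Then P(¬H|E) = 1 − 0.2995 = 0.7005.

P(¬H | E) ≈ 0.7005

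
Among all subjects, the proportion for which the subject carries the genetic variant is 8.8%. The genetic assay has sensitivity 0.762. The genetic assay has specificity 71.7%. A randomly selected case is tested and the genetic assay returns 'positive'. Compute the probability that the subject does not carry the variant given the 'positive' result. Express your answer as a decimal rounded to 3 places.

Let H be the event that the subject carries the genetic variant. P(H) = 0.088, so P(¬H) = 0.912. With E the 'positive' result, P(E|H) = 0.762 and P(E|¬H) = 0.283.
P(E) = 0.762·0.088 + 0.283·0.912 = 0.067056 + 0.25810 = 0.32515.
By Bayes' theorem, P(H|E) = 0.067056 / 0.32515 = 0.206. Hence P(¬H|E) = 1 − 0.206 = 0.794.

P(¬H | E) ≈ 0.794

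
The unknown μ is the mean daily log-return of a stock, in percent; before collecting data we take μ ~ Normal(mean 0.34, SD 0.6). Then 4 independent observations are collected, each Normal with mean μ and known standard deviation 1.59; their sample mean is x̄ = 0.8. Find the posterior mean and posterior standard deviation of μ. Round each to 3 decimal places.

With known σ, the Normal prior is conjugate. Weight on the data is w = (n/σ²)/(n/σ² + 1/τ₀²) = 1.58222/(1.58222+2.77778) = 0.36289.
Posterior mean = w·x̄ + (1−w)·μ₀ = 0.36289·0.8 + 0.63711·0.34 = 0.507. Posterior variance = 1/(1.58222+2.77778) = 0.229358, so SD = 0.479.

Posterior mean ≈ 0.507; posterior SD ≈ 0.479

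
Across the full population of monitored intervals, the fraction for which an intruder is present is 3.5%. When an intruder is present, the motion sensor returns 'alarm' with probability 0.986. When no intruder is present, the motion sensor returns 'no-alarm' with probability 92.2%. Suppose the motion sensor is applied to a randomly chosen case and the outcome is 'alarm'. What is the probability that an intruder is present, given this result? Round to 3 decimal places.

Write H for 'an intruder is present'. Prior odds H:¬H = 0.035/0.965 = 0.036269. For the 'alarm' outcome, the likelihood ratio is 0.986/0.078 = 12.641.
Posterior odds = 0.036269 × 12.641 = 0.45848, so P(H|E) = 0.45848/(1+0.45848) = 0.314.

P(H | E) ≈ 0.314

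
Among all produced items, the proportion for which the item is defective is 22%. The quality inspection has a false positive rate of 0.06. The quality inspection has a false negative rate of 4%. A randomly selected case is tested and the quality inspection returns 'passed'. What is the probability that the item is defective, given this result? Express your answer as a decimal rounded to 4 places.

P(H | E) ≈ 0.0119

Let H be the event that the item is defective. P(H) = 0.22, so P(¬H) = 0.78. With E the 'passed' result, P(E|H) = 0.04 and P(E|¬H) = 0.94.
P(E) = 0.04·0.22 + 0.94·0.78 = 0.0088000 + 0.73320 = 0.74200.
By Bayes' theorem, P(H|E) = 0.0088000 / 0.74200 = 0.0119.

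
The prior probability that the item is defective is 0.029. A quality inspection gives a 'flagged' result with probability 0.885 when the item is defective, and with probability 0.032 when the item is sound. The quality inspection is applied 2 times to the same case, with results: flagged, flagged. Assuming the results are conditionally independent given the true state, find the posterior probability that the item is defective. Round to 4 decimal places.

Posterior P(H) ≈ 0.9581

Let H be the event that the item is defective; start with P(H) = 0.029. P('flagged'|H) = 0.885, P('flagged'|¬H) = 0.032.
Update on result 1 ('flagged'): P(H) ← 0.885·0.0290 / (0.885·0.0290 + 0.032·0.9710) = 0.025665/0.056737 = 0.4524.
Update on result 2 ('flagged'): P(H) ← 0.885·0.4524 / (0.885·0.4524 + 0.032·0.5476) = 0.40033/0.41785 = 0.9581.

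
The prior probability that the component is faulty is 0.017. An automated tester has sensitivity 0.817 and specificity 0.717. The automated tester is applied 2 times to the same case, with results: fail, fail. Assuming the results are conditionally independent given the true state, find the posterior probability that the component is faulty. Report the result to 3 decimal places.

Posterior P(H) ≈ 0.126

With H the event that the component is faulty, the joint likelihood of the observed sequence is P(data|H) = 0.817·0.817 = 0.66749 and P(data|¬H) = 0.283·0.283 = 0.080089.
Bayes: P(H|data) = 0.017·0.66749 / (0.017·0.66749 + 0.983·0.080089) = 0.011347/0.090075 = 0.1260.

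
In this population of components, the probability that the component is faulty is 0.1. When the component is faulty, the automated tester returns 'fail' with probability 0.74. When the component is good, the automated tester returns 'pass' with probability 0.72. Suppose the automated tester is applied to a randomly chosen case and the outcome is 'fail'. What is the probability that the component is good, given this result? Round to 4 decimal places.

Let H be the event that the component is faulty. P(H) = 0.1, so P(¬H) = 0.9. With E the 'fail' result, P(E|H) = 0.74 and P(E|¬H) = 0.28.
P(E) = 0.74·0.1 + 0.28·0.9 = 0.074000 + 0.25200 = 0.32600.
By Bayes' theorem, P(H|E) = 0.074000 / 0.32600 = 0.2270. Hence P(¬H|E) = 1 − 0.2270 = 0.7730.

P(¬H | E) ≈ 0.7730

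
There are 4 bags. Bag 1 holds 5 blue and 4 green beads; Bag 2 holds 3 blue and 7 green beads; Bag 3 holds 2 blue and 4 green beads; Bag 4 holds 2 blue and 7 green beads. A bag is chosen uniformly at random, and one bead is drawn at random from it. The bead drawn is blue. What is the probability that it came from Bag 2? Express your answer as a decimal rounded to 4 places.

Posterior probability ≈ 0.2126

Tabulate prior·likelihood by source: [1] prior 0.25, lik 0.5556, product 0.1389; [2] prior 0.25, lik 0.3, product 0.07500; [3] prior 0.25, lik 0.3333, product 0.08333; [4] prior 0.25, lik 0.2222, product 0.05556.
Normalizing constant = 0.35278; the posterior for Bag 2 is its product over the sum, 0.07500/0.35278 = 0.2126.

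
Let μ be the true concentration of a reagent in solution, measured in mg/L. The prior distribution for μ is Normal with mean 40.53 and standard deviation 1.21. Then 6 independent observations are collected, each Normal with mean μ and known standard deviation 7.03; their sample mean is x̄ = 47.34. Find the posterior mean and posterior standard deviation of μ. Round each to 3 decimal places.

Posterior mean ≈ 41.558; posterior SD ≈ 1.115

Prior precision 1/τ₀² = 1/1.21² = 0.683013; data precision n/σ² = 6/7.03² = 0.121406.
Posterior precision = 0.683013 + 0.121406 = 0.804420, giving posterior SD = 1/√0.804420 = 1.115.
Posterior mean = (0.683013·40.53 + 0.121406·47.34) / 0.804420 = 41.558.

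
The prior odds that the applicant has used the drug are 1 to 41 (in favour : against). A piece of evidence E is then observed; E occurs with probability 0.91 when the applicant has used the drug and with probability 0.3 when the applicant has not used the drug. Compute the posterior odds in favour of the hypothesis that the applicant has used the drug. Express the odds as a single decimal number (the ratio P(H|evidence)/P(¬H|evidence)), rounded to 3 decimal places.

Posterior odds ≈ 0.074

Prior odds = 1/41 = 0.024390. In log-odds, ln(0.024390) = -3.7136.
Add log likelihood ratio: ln(3.0333) = 1.1097.
Posterior log-odds = -2.6039, so posterior odds = exp(-2.6039) = 0.073984.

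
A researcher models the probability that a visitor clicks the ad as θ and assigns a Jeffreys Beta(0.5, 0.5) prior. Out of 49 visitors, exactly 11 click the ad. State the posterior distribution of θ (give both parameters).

Posterior: Beta(11.5, 38.5)

The binomial likelihood is conjugate to the Beta prior: with 11 successes and 38 failures, the posterior is Beta(0.5+11, 0.5+38) = Beta(11.5, 38.5).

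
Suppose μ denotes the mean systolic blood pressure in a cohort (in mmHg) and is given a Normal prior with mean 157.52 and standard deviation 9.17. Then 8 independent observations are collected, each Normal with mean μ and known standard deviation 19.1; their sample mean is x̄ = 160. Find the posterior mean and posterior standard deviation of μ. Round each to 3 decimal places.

Prior precision 1/τ₀² = 1/9.17² = 0.0118922; data precision n/σ² = 8/19.1² = 0.0219292.
Posterior precision = 0.0118922 + 0.0219292 = 0.0338214, giving posterior SD = 1/√0.0338214 = 5.438.
Posterior mean = (0.0118922·157.52 + 0.0219292·160) / 0.0338214 = 159.128.

Posterior mean ≈ 159.128; posterior SD ≈ 5.438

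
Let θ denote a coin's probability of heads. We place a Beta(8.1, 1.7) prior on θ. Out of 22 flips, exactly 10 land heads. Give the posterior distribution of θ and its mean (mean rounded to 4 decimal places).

Posterior: Beta(18.1, 13.7); mean ≈ 0.5692

The binomial likelihood is conjugate to the Beta prior: with 10 successes and 12 failures, the posterior is Beta(8.1+10, 1.7+12) = Beta(18.1, 13.7).
E[θ | data] = 18.1/(18.1+13.7) = 0.5692.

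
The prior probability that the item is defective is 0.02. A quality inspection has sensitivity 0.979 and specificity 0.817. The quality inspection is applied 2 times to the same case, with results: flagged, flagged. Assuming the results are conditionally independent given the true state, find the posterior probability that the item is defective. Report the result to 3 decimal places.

Posterior P(H) ≈ 0.369

Let H be the event that the item is defective; start with P(H) = 0.02. P('flagged'|H) = 0.979, P('flagged'|¬H) = 0.183.
Update on result 1 ('flagged'): P(H) ← 0.979·0.0200 / (0.979·0.0200 + 0.183·0.9800) = 0.019580/0.19892 = 0.0984.
Update on result 2 ('flagged'): P(H) ← 0.979·0.0984 / (0.979·0.0984 + 0.183·0.9016) = 0.096364/0.26135 = 0.3687.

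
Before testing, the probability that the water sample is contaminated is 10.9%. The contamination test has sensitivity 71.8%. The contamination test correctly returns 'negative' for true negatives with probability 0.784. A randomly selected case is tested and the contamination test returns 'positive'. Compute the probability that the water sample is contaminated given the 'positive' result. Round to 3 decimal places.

P(H | E) ≈ 0.289

Write H for 'the water sample is contaminated'. Prior odds H:¬H = 0.109/0.891 = 0.12233. For the 'positive' outcome, the likelihood ratio is 0.718/0.216 = 3.3241.
Posterior odds = 0.12233 × 3.3241 = 0.40665, so P(H|E) = 0.40665/(1+0.40665) = 0.289.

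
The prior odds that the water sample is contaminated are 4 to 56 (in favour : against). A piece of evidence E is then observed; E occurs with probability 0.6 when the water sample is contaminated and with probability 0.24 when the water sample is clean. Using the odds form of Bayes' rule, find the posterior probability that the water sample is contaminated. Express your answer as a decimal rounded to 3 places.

Posterior probability ≈ 0.152

Prior odds = 4/56 = 0.071429. In log-odds, ln(0.071429) = -2.6391.
Add log likelihood ratio: ln(2.5000) = 0.91629.
Posterior log-odds = -1.7228, so posterior odds = exp(-1.7228) = 0.17857. Converting, P(H|E) = 0.17857/1.1786 = 0.152.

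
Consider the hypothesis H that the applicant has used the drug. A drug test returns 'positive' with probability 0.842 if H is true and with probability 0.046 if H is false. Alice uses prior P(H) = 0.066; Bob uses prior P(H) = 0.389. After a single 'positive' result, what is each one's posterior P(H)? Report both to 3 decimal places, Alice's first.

The likelihood ratio for a 'positive' result is 0.842/0.046 = 18.304.
Alice: prior odds 0.066/0.934 = 0.070664; posterior odds 1.2935; posterior probability 0.564.
Bob: prior odds 0.389/0.611 = 0.63666; posterior odds 11.654; posterior probability 0.921.

Alice: 0.564; Bob: 0.921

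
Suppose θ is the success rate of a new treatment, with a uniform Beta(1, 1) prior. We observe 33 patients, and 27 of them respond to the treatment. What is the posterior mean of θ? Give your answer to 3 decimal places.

The binomial likelihood is conjugate to the Beta prior: with 27 successes and 6 failures, the posterior is Beta(1+27, 1+6) = Beta(28, 7).
Posterior mean = α/(α+β) = 28/35 = 0.800.

Posterior mean ≈ 0.800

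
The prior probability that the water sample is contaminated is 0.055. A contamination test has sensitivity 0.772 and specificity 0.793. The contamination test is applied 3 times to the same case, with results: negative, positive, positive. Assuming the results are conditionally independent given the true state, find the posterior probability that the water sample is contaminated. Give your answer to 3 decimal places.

Let H be the event that the water sample is contaminated; start with P(H) = 0.055. P('positive'|H) = 0.772, P('positive'|¬H) = 0.207.
Update on result 1 ('negative'): P(H) ← 0.228·0.0550 / (0.228·0.0550 + 0.793·0.9450) = 0.012540/0.76192 = 0.0165.
Update on result 2 ('positive'): P(H) ← 0.772·0.0165 / (0.772·0.0165 + 0.207·0.9835) = 0.012706/0.21630 = 0.0587.
Update on result 3 ('positive'): P(H) ← 0.772·0.0587 / (0.772·0.0587 + 0.207·0.9413) = 0.045349/0.24019 = 0.1888.

Posterior P(H) ≈ 0.189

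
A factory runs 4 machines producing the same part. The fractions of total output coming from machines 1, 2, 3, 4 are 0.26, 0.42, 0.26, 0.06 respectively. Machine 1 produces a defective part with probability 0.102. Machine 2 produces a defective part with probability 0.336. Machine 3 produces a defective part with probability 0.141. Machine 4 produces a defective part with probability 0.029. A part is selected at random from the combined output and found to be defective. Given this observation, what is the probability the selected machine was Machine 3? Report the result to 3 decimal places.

Tabulate prior·likelihood by source: [1] prior 0.26, lik 0.102, product 0.02652; [2] prior 0.42, lik 0.336, product 0.1411; [3] prior 0.26, lik 0.141, product 0.03666; [4] prior 0.06, lik 0.029, product 0.001740.
Normalizing constant = 0.20604; the posterior for Machine 3 is its product over the sum, 0.03666/0.20604 = 0.178.

Posterior probability ≈ 0.178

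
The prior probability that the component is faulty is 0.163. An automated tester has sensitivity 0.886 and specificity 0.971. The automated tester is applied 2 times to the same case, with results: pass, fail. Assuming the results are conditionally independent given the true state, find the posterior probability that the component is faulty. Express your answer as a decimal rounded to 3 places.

Posterior P(H) ≈ 0.411

Let H be the event that the component is faulty; start with P(H) = 0.163. P('fail'|H) = 0.886, P('fail'|¬H) = 0.029.
Update on result 1 ('pass'): P(H) ← 0.114·0.1630 / (0.114·0.1630 + 0.971·0.8370) = 0.018582/0.83131 = 0.0224.
Update on result 2 ('fail'): P(H) ← 0.886·0.0224 / (0.886·0.0224 + 0.029·0.9776) = 0.019804/0.048156 = 0.4113.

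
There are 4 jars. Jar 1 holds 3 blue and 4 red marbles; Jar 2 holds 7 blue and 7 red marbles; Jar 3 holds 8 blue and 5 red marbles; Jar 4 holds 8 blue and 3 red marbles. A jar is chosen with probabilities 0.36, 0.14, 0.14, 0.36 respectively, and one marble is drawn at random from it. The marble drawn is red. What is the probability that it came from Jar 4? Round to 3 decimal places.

Tabulate prior·likelihood by source: [1] prior 0.36, lik 0.5714, product 0.2057; [2] prior 0.14, lik 0.5, product 0.07000; [3] prior 0.14, lik 0.3846, product 0.05385; [4] prior 0.36, lik 0.2727, product 0.09818.
Normalizing constant = 0.42774; the posterior for Jar 4 is its product over the sum, 0.09818/0.42774 = 0.230.

Posterior probability ≈ 0.230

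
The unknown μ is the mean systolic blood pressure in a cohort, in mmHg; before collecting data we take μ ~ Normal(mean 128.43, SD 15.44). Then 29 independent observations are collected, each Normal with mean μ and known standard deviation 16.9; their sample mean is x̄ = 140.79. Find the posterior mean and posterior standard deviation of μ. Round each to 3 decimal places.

Prior precision 1/τ₀² = 1/15.44² = 0.00419474; data precision n/σ² = 29/16.9² = 0.101537.
Posterior precision = 0.00419474 + 0.101537 = 0.105732, giving posterior SD = 1/√0.105732 = 3.075.
Posterior mean = (0.00419474·128.43 + 0.101537·140.79) / 0.105732 = 140.300.

Posterior mean ≈ 140.300; posterior SD ≈ 3.075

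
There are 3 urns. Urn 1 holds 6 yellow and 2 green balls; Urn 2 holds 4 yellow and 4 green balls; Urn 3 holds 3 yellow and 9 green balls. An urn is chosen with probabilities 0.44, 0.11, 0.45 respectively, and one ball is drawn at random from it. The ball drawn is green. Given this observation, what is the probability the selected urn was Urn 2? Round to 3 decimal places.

P(green|Urn 1) = 0.25; P(green|Urn 2) = 0.5; P(green|Urn 3) = 0.75.
Prior × likelihood for each source: 0.44·0.25=0.1100, 0.11·0.5=0.05500, 0.45·0.75=0.3375. Summing gives P(green) = 0.50250.
P(Urn 2 | green) = 0.05500 / 0.50250 = 0.109.

Posterior probability ≈ 0.109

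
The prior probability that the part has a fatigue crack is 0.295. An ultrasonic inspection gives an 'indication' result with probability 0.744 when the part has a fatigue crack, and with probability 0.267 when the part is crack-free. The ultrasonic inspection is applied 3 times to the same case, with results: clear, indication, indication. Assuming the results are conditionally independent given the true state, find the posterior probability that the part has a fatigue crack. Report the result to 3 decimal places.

Posterior P(H) ≈ 0.532

Let H be the event that the part has a fatigue crack; start with P(H) = 0.295. P('indication'|H) = 0.744, P('indication'|¬H) = 0.267.
Update on result 1 ('clear'): P(H) ← 0.256·0.2950 / (0.256·0.2950 + 0.733·0.7050) = 0.075520/0.59229 = 0.1275.
Update on result 2 ('indication'): P(H) ← 0.744·0.1275 / (0.744·0.1275 + 0.267·0.8725) = 0.094865/0.32782 = 0.2894.
Update on result 3 ('indication'): P(H) ← 0.744·0.2894 / (0.744·0.2894 + 0.267·0.7106) = 0.21530/0.40503 = 0.5316.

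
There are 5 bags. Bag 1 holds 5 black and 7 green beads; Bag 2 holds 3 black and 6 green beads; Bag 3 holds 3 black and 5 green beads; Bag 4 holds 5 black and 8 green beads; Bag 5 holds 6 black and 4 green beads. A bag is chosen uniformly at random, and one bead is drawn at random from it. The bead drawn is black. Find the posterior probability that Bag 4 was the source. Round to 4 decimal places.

Tabulate prior·likelihood by source: [1] prior 0.2, lik 0.4167, product 0.08333; [2] prior 0.2, lik 0.3333, product 0.06667; [3] prior 0.2, lik 0.375, product 0.07500; [4] prior 0.2, lik 0.3846, product 0.07692; [5] prior 0.2, lik 0.6, product 0.1200.
Normalizing constant = 0.42192; the posterior for Bag 4 is its product over the sum, 0.07692/0.42192 = 0.1823.

Posterior probability ≈ 0.1823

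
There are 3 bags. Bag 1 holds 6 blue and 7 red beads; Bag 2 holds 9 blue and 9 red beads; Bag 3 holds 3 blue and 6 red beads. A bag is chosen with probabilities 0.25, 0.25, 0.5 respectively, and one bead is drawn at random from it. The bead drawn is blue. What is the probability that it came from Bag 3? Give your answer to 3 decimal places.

Tabulate prior·likelihood by source: [1] prior 0.25, lik 0.4615, product 0.1154; [2] prior 0.25, lik 0.5, product 0.1250; [3] prior 0.5, lik 0.3333, product 0.1667.
Normalizing constant = 0.40705; the posterior for Bag 3 is its product over the sum, 0.1667/0.40705 = 0.409.

Posterior probability ≈ 0.409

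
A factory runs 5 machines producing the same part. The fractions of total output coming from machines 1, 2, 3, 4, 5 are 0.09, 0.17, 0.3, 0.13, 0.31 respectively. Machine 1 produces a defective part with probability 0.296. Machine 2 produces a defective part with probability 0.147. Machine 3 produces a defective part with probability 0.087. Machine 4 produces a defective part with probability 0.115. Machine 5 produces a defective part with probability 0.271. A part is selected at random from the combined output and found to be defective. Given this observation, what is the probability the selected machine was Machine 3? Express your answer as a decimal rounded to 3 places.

Posterior probability ≈ 0.148

Tabulate prior·likelihood by source: [1] prior 0.09, lik 0.296, product 0.02664; [2] prior 0.17, lik 0.147, product 0.02499; [3] prior 0.3, lik 0.087, product 0.02610; [4] prior 0.13, lik 0.115, product 0.01495; [5] prior 0.31, lik 0.271, product 0.08401.
Normalizing constant = 0.17669; the posterior for Machine 3 is its product over the sum, 0.02610/0.17669 = 0.148.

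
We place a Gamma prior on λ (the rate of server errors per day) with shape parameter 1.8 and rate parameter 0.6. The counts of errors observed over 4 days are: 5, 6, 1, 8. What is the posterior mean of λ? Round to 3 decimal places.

The Poisson likelihood adds the total count to the shape and the number of exposure periods to the rate. Here ∑xᵢ = 20 and n = 4, so shape 1.8→21.8 and rate 0.6→4.6.
E[λ | data] = 21.8/4.6 = 4.739.

Posterior mean ≈ 4.739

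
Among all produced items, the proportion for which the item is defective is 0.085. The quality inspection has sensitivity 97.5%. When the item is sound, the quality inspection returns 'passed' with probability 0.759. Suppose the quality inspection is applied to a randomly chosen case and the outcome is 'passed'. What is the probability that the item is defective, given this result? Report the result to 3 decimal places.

Let H be the event that the item is defective. P(H) = 0.085, so P(¬H) = 0.915. With E the 'passed' result, P(E|H) = 0.025 and P(E|¬H) = 0.759.
P(E) = 0.025·0.085 + 0.759·0.915 = 0.0021250 + 0.69449 = 0.69661.
By Bayes' theorem, P(H|E) = 0.0021250 / 0.69661 = 0.003.

P(H | E) ≈ 0.003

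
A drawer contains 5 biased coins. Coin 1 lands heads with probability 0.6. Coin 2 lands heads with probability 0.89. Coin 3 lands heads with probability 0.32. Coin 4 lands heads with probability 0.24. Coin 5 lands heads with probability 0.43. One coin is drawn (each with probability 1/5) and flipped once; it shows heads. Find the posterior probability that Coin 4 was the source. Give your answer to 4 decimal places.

Posterior probability ≈ 0.0968

P(heads|C1) = 0.6; P(heads|C2) = 0.89; P(heads|C3) = 0.32; P(heads|C4) = 0.24; P(heads|C5) = 0.43.
Prior × likelihood for each source: 0.2·0.6=0.1200, 0.2·0.89=0.1780, 0.2·0.32=0.06400, 0.2·0.24=0.04800, 0.2·0.43=0.08600. Summing gives P(heads) = 0.49600.
P(Coin 4 | heads) = 0.04800 / 0.49600 = 0.0968.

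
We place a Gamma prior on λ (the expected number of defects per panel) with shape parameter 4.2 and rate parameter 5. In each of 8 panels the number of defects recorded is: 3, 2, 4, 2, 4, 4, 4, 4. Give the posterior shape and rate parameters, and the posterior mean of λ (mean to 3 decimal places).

Total count ∑xᵢ = 27 over n = 8 panels.
Gamma is conjugate to the Poisson likelihood: posterior is Gamma(shape = 4.2+27 = 31.2, rate = 5+8 = 13).
Posterior mean = shape/rate = 31.2/13 = 2.400.

Posterior: Gamma(shape=31.2, rate=13); mean ≈ 2.400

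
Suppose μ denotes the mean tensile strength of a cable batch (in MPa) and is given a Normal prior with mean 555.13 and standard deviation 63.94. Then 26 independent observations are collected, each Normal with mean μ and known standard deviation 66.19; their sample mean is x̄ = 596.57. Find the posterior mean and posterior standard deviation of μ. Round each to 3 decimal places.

Posterior mean ≈ 594.930; posterior SD ≈ 12.721

Prior precision 1/τ₀² = 1/63.94² = 0.00024460; data precision n/σ² = 26/66.19² = 0.00593456.
Posterior precision = 0.00024460 + 0.00593456 = 0.00617916, giving posterior SD = 1/√0.00617916 = 12.721.
Posterior mean = (0.00024460·555.13 + 0.00593456·596.57) / 0.00617916 = 594.930.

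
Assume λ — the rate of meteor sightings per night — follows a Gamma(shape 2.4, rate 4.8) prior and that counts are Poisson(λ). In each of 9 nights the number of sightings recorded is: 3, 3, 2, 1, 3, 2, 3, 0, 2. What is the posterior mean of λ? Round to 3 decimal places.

Posterior mean ≈ 1.551

The Poisson likelihood adds the total count to the shape and the number of exposure periods to the rate. Here ∑xᵢ = 19 and n = 9, so shape 2.4→21.4 and rate 4.8→13.8.
E[λ | data] = 21.4/13.8 = 1.551.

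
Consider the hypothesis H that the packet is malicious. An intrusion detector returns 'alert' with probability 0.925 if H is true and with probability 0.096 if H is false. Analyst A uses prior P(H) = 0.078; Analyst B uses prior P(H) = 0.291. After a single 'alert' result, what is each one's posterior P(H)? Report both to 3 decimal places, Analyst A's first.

Analyst A: 0.449; Analyst B: 0.798

P('+'|H) = 0.925, P('+'|¬H) = 0.096.
Analyst A: numerator 0.925·0.078 = 0.072150; evidence = 0.072150+0.096·0.922 = 0.16066; posterior = 0.449.
Analyst B: numerator 0.925·0.291 = 0.26917; evidence = 0.26917+0.096·0.709 = 0.33724; posterior = 0.798.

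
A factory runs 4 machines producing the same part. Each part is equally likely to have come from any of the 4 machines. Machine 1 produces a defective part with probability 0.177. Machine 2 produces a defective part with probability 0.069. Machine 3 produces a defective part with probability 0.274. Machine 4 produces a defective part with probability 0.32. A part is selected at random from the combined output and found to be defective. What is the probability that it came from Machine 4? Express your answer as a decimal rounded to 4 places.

Posterior probability ≈ 0.3810

Tabulate prior·likelihood by source: [1] prior 0.25, lik 0.177, product 0.04425; [2] prior 0.25, lik 0.069, product 0.01725; [3] prior 0.25, lik 0.274, product 0.06850; [4] prior 0.25, lik 0.32, product 0.08000.
Normalizing constant = 0.21000; the posterior for Machine 4 is its product over the sum, 0.08000/0.21000 = 0.3810.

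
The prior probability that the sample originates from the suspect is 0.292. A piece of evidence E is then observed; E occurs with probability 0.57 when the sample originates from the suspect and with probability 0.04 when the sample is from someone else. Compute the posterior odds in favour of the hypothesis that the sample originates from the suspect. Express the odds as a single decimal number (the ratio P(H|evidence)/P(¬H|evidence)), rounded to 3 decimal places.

Posterior odds ≈ 5.877

Prior odds = 0.292/(1−0.292) = 0.41243. In log-odds, ln(0.41243) = -0.88569.
Add log likelihood ratio: ln(14.250) = 2.6568.
Posterior log-odds = 1.7711, so posterior odds = exp(1.7711) = 5.8771.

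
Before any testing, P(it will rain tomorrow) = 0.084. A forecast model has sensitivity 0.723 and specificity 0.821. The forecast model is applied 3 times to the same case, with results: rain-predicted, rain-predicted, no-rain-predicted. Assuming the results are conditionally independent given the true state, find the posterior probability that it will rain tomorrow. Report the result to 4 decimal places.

Let H be the event that it will rain tomorrow; start with P(H) = 0.084. P('rain-predicted'|H) = 0.723, P('rain-predicted'|¬H) = 0.179.
Update on result 1 ('rain-predicted'): P(H) ← 0.723·0.0840 / (0.723·0.0840 + 0.179·0.9160) = 0.060732/0.22470 = 0.2703.
Update on result 2 ('rain-predicted'): P(H) ← 0.723·0.2703 / (0.723·0.2703 + 0.179·0.7297) = 0.19542/0.32604 = 0.5994.
Update on result 3 ('no-rain-predicted'): P(H) ← 0.277·0.5994 / (0.277·0.5994 + 0.821·0.4006) = 0.16603/0.49494 = 0.3354.

Posterior P(H) ≈ 0.3354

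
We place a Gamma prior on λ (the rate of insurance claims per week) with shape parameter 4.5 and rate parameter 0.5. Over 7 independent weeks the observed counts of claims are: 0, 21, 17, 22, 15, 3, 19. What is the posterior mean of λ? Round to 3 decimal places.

Total count ∑xᵢ = 97 over n = 7 weeks.
Gamma is conjugate to the Poisson likelihood: posterior is Gamma(shape = 4.5+97 = 101.5, rate = 0.5+7 = 7.5).
Posterior mean = shape/rate = 101.5/7.5 = 13.533.

Posterior mean ≈ 13.533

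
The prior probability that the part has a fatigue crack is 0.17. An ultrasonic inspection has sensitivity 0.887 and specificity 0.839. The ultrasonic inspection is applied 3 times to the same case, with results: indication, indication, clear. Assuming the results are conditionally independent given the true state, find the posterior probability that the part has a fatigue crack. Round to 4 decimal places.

With H the event that the part has a fatigue crack, the joint likelihood of the observed sequence is P(data|H) = 0.887·0.887·0.113 = 0.088905 and P(data|¬H) = 0.161·0.161·0.839 = 0.021748.
Bayes: P(H|data) = 0.17·0.088905 / (0.17·0.088905 + 0.83·0.021748) = 0.015114/0.033164 = 0.4557.

Posterior P(H) ≈ 0.4557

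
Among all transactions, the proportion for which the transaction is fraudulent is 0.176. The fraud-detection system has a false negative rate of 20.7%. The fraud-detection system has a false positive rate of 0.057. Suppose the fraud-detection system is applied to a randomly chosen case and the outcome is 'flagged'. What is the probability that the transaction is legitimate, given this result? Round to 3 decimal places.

Let H be the event that the transaction is fraudulent. P(H) = 0.176, so P(¬H) = 0.824. With E the 'flagged' result, P(E|H) = 0.793 and P(E|¬H) = 0.057.
P(E) = 0.793·0.176 + 0.057·0.824 = 0.13957 + 0.046968 = 0.18654.
By Bayes' theorem, P(H|E) = 0.13957 / 0.18654 = 0.748. Hence P(¬H|E) = 1 − 0.748 = 0.252.

P(¬H | E) ≈ 0.252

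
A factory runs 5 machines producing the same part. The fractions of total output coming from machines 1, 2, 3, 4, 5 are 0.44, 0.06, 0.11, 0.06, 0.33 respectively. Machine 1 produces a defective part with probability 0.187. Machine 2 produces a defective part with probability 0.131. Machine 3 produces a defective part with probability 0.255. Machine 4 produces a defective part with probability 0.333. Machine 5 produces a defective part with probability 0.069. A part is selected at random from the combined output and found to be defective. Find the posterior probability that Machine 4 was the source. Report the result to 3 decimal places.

Tabulate prior·likelihood by source: [1] prior 0.44, lik 0.187, product 0.08228; [2] prior 0.06, lik 0.131, product 0.007860; [3] prior 0.11, lik 0.255, product 0.02805; [4] prior 0.06, lik 0.333, product 0.01998; [5] prior 0.33, lik 0.069, product 0.02277.
Normalizing constant = 0.16094; the posterior for Machine 4 is its product over the sum, 0.01998/0.16094 = 0.124.

Posterior probability ≈ 0.124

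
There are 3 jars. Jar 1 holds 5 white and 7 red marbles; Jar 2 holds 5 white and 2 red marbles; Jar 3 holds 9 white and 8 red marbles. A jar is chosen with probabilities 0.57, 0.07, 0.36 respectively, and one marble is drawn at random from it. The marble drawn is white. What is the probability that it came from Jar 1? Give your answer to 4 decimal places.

Posterior probability ≈ 0.4968

Tabulate prior·likelihood by source: [1] prior 0.57, lik 0.4167, product 0.2375; [2] prior 0.07, lik 0.7143, product 0.05000; [3] prior 0.36, lik 0.5294, product 0.1906.
Normalizing constant = 0.47809; the posterior for Jar 1 is its product over the sum, 0.2375/0.47809 = 0.4968.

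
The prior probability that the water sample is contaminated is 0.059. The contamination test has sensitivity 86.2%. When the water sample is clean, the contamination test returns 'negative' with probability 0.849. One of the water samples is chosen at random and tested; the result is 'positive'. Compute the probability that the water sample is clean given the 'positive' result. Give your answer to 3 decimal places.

P(¬H | E) ≈ 0.736

Let H be the event that the water sample is contaminated. P(H) = 0.059, so P(¬H) = 0.941. With E the 'positive' result, P(E|H) = 0.862 and P(E|¬H) = 0.151.
P(E) = 0.862·0.059 + 0.151·0.941 = 0.050858 + 0.14209 = 0.19295.
By Bayes' theorem, P(H|E) = 0.050858 / 0.19295 = 0.264. Hence P(¬H|E) = 1 − 0.264 = 0.736.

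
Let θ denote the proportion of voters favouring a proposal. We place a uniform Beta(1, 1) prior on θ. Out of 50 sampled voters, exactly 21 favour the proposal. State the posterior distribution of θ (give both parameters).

The binomial likelihood is conjugate to the Beta prior: with 21 successes and 29 failures, the posterior is Beta(1+21, 1+29) = Beta(22, 30).

Posterior: Beta(22, 30)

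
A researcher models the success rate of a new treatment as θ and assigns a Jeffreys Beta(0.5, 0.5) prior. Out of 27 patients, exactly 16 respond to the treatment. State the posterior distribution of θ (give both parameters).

Observing 16 successes and 11 failures updates Beta(0.5, 0.5) by adding the success and failure counts to the two shape parameters: α = 0.5+16 = 16.5, β = 0.5+11 = 11.5.

Posterior: Beta(16.5, 11.5)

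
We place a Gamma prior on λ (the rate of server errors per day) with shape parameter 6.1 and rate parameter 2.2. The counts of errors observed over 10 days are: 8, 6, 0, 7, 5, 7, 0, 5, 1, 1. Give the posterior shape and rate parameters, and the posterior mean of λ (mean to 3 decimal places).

The Poisson likelihood adds the total count to the shape and the number of exposure periods to the rate. Here ∑xᵢ = 40 and n = 10, so shape 6.1→46.1 and rate 2.2→12.2.
Posterior mean = shape/rate = 46.1/12.2 = 3.779.

Posterior: Gamma(shape=46.1, rate=12.2); mean ≈ 3.779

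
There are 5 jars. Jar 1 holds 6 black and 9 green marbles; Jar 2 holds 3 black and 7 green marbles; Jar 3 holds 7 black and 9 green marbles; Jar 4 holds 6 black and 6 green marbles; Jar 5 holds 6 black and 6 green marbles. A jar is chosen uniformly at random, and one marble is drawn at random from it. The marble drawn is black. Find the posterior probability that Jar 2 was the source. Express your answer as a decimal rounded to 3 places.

Tabulate prior·likelihood by source: [1] prior 0.2, lik 0.4, product 0.08000; [2] prior 0.2, lik 0.3, product 0.06000; [3] prior 0.2, lik 0.4375, product 0.08750; [4] prior 0.2, lik 0.5, product 0.1000; [5] prior 0.2, lik 0.5, product 0.1000.
Normalizing constant = 0.42750; the posterior for Jar 2 is its product over the sum, 0.06000/0.42750 = 0.140.

Posterior probability ≈ 0.140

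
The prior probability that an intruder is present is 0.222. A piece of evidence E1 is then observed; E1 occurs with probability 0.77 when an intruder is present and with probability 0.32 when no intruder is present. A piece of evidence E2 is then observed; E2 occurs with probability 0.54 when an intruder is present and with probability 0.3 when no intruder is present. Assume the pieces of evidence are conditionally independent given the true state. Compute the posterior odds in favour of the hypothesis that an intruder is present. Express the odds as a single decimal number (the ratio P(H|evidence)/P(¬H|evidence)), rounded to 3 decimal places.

Prior odds = 0.222/(1−0.222) = 0.28535. In log-odds, ln(0.28535) = -1.2540.
Add log likelihood ratios: ln(2.4062) + ln(1.8000) = 1.4659.
Posterior log-odds = 0.21181, so posterior odds = exp(0.21181) = 1.2359.

Posterior odds ≈ 1.236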